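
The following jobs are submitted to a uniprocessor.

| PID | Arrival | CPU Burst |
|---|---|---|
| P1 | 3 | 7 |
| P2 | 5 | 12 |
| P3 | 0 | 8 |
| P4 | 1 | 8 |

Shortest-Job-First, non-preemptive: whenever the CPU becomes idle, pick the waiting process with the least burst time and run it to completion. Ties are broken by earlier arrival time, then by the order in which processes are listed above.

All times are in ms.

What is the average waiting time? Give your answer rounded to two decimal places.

Schedule: | P3 0-8 | P1 8-15 | P4 15-23 | P2 23-35 |
Completion: P1=15  P2=35  P3=8  P4=23
Turnaround (C−A): P1=12  P2=30  P3=8  P4=22
Waiting times: P1=5, P2=18, P3=0, P4=14
Average waiting = (5+18+0+14) / 4 = 37/4 = 9.25

9.25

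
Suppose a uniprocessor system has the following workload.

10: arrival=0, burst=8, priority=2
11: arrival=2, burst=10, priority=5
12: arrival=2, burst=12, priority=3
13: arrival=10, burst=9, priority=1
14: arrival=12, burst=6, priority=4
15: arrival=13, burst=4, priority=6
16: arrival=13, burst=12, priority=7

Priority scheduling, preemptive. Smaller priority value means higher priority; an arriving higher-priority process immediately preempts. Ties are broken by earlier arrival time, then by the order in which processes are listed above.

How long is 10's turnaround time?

Timeline: | 10 0-8 | 12 8-10 | 13 10-19 | 12 19-29 | 14 29-35 | 11 35-45 | 15 45-49 | 16 49-61 |
Completion: 10=8  11=45  12=29  13=19  14=35  15=49  16=61
Turnaround(10) = completion − arrival = 8 − 0 = 8

8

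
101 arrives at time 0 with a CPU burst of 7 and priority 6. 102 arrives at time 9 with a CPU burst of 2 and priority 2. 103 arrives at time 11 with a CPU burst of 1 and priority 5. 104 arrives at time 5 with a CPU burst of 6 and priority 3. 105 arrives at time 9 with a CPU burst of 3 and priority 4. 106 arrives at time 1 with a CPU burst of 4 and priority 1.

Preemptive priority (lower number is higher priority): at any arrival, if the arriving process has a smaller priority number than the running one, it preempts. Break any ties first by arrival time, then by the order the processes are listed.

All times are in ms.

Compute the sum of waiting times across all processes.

27

Timeline: | 101 0-1 | 106 1-5 | 104 5-9 | 102 9-11 | 104 11-13 | 105 13-16 | 103 16-17 | 101 17-23 |
Completion: 101=23  102=11  103=17  104=13  105=16  106=5
Waiting = turnaround − burst: 101=16, 102=0, 103=5, 104=2, 105=4, 106=0
Total waiting = 16 + 0 + 5 + 2 + 4 + 0 = 27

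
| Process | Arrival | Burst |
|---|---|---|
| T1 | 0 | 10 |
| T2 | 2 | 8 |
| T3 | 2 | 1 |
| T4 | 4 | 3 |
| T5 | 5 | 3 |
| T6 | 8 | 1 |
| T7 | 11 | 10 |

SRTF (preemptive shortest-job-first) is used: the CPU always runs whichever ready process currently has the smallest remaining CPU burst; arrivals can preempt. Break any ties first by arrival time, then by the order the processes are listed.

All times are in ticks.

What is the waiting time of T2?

Schedule: | T1 0-2 | T3 2-3 | T1 3-4 | T4 4-7 | T5 7-8 | T6 8-9 | T5 9-11 | T1 11-18 | T2 18-26 | T7 26-36 |
Completion: T1=18  T2=26  T3=3  T4=7  T5=11  T6=9  T7=36
Waiting(T2) = turnaround − burst = 24 − 8 = 16

16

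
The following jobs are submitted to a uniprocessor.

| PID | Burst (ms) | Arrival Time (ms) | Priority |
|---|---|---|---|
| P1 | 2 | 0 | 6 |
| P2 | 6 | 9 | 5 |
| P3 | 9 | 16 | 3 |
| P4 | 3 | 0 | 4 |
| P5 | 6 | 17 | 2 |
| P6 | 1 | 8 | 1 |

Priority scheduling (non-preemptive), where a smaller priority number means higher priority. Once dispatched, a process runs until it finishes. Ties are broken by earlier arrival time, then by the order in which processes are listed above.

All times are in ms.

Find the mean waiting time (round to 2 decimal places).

Schedule: | P4 0-3 | P1 3-5 | idle 5-8 | P6 8-9 | P2 9-15 | idle 15-16 | P3 16-25 | P5 25-31 |
Completion: P1=5  P2=15  P3=25  P4=3  P5=31  P6=9
Turnaround (C−A): P1=5  P2=6  P3=9  P4=3  P5=14  P6=1
Waiting times: P1=3, P2=0, P3=0, P4=0, P5=8, P6=0
Average waiting = (3+0+0+0+8+0) / 6 = 11/6 = 1.83

1.83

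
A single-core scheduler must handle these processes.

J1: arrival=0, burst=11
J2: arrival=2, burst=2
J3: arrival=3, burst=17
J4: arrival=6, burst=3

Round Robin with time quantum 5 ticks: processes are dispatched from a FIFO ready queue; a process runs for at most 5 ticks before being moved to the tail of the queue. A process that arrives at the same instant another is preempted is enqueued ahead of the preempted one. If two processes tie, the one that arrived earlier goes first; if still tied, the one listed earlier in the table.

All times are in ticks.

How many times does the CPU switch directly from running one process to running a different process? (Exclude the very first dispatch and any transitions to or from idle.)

7

Schedule: | J1 0-5 | J2 5-7 | J3 7-12 | J1 12-17 | J4 17-20 | J3 20-25 | J1 25-26 | J3 26-33 |
Completion: J1=26  J2=7  J3=33  J4=20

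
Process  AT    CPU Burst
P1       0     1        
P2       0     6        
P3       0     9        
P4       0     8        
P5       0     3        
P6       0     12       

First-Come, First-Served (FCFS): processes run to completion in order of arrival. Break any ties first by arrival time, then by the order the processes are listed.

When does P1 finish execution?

1

Timeline: | P1 0-1 | P2 1-7 | P3 7-16 | P4 16-24 | P5 24-27 | P6 27-39 |
Completion: P1=1  P2=7  P3=16  P4=24  P5=27  P6=39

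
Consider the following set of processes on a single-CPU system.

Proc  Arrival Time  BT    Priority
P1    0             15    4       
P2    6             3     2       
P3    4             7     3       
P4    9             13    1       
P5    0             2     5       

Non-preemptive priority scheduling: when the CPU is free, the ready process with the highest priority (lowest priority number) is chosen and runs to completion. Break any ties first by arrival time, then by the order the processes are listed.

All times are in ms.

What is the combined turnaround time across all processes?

133

Gantt: | P1 0-15 | P4 15-28 | P2 28-31 | P3 31-38 | P5 38-40 |
Completion: P1=15  P2=31  P3=38  P4=28  P5=40
Turnaround = completion − arrival: P1=15, P2=25, P3=34, P4=19, P5=40
Total turnaround = 15 + 25 + 34 + 19 + 40 = 133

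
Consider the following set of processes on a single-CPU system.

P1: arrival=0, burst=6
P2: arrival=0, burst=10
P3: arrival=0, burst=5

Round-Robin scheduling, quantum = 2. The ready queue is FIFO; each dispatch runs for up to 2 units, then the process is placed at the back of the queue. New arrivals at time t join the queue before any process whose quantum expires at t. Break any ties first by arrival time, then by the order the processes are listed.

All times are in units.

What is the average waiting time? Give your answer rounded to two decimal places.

10.33

Timeline: | P1 0-2 | P2 2-4 | P3 4-6 | P1 6-8 | P2 8-10 | P3 10-12 | P1 12-14 | P2 14-16 | P3 16-17 | P2 17-21 |
Completion: P1=14  P2=21  P3=17
Turnaround (C−A): P1=14  P2=21  P3=17
Waiting times: P1=8, P2=11, P3=12
Average waiting = (8+11+12) / 3 = 31/3 = 10.33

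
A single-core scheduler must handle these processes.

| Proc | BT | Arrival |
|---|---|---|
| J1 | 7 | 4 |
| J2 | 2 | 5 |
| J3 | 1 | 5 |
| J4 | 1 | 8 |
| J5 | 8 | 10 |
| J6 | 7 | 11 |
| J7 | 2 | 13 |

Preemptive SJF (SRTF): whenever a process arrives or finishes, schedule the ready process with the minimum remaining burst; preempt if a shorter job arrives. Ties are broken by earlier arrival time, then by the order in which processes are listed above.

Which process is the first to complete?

Gantt: | idle 0-4 | J1 4-5 | J3 5-6 | J2 6-8 | J4 8-9 | J1 9-15 | J7 15-17 | J6 17-24 | J5 24-32 |
Completion: J1=15  J2=8  J3=6  J4=9  J5=32  J6=24  J7=17
Finish order: J3 → J2 → J4 → J1 → J7 → J6 → J5

J3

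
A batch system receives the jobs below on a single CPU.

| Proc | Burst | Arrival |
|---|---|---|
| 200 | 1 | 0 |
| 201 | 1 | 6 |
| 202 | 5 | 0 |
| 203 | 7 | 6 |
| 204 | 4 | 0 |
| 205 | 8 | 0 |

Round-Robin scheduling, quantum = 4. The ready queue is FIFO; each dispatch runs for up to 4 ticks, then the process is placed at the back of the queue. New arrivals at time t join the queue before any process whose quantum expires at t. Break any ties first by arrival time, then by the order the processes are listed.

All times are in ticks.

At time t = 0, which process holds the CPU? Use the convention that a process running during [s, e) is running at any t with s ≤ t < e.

Schedule: | 200 0-1 | 202 1-5 | 204 5-9 | 205 9-13 | 202 13-14 | 201 14-15 | 203 15-19 | 205 19-23 | 203 23-26 |
Completion: 200=1  201=15  202=14  203=26  204=9  205=23
Turnaround (C−A): 200=1  201=9  202=14  203=20  204=9  205=23

200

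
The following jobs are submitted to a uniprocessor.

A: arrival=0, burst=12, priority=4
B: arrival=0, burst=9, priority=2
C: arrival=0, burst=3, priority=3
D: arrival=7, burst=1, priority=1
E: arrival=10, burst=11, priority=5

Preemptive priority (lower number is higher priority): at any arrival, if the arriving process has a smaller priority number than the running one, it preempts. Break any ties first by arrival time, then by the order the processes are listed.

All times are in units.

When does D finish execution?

8

Gantt: | B 0-7 | D 7-8 | B 8-10 | C 10-13 | A 13-25 | E 25-36 |
Completion: A=25  B=10  C=13  D=8  E=36
Turnaround (C−A): A=25  B=10  C=13  D=1  E=26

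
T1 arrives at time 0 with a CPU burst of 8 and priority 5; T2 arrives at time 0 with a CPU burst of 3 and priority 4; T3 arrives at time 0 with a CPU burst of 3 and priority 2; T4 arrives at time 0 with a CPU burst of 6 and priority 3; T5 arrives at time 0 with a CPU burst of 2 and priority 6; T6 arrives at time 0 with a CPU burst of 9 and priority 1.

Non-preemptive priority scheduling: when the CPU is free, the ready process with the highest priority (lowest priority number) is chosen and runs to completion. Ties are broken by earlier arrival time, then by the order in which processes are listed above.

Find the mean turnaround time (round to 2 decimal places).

Schedule: | T6 0-9 | T3 9-12 | T4 12-18 | T2 18-21 | T1 21-29 | T5 29-31 |
Completion: T1=29  T2=21  T3=12  T4=18  T5=31  T6=9
Turnaround (C−A): T1=29  T2=21  T3=12  T4=18  T5=31  T6=9
Turnaround times: T1=29, T2=21, T3=12, T4=18, T5=31, T6=9
Average turnaround = (29+21+12+18+31+9) / 6 = 120/6 = 20.00

20.00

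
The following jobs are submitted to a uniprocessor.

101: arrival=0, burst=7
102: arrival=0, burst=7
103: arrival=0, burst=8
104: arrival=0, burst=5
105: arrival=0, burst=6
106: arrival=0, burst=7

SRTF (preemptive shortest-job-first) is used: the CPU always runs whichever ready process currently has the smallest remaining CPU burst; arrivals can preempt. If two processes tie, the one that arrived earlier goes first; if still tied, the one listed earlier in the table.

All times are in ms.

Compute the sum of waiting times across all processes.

Gantt: | 104 0-5 | 105 5-11 | 101 11-18 | 102 18-25 | 106 25-32 | 103 32-40 |
Completion: 101=18  102=25  103=40  104=5  105=11  106=32
Waiting = turnaround − burst: 101=11, 102=18, 103=32, 104=0, 105=5, 106=25
Total waiting = 11 + 18 + 32 + 0 + 5 + 25 = 91

91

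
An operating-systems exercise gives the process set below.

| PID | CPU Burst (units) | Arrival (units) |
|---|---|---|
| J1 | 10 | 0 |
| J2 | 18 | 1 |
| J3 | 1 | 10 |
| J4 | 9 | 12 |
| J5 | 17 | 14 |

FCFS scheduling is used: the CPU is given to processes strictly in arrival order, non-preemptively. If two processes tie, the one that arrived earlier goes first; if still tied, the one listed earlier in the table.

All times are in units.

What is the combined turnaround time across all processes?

123

Gantt: | J1 0-10 | J2 10-28 | J3 28-29 | J4 29-38 | J5 38-55 |
Completion: J1=10  J2=28  J3=29  J4=38  J5=55
Turnaround = completion − arrival: J1=10, J2=27, J3=19, J4=26, J5=41
Total turnaround = 10 + 27 + 19 + 26 + 41 = 123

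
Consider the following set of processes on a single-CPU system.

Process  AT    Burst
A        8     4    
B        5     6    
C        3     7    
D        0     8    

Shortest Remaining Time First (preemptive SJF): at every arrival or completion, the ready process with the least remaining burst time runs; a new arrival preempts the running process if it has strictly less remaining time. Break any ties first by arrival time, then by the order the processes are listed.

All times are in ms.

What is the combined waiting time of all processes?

Schedule: | D 0-8 | A 8-12 | B 12-18 | C 18-25 |
Completion: A=12  B=18  C=25  D=8
Turnaround (C−A): A=4  B=13  C=22  D=8
Waiting = turnaround − burst: A=0, B=7, C=15, D=0
Total waiting = 0 + 7 + 15 + 0 = 22

22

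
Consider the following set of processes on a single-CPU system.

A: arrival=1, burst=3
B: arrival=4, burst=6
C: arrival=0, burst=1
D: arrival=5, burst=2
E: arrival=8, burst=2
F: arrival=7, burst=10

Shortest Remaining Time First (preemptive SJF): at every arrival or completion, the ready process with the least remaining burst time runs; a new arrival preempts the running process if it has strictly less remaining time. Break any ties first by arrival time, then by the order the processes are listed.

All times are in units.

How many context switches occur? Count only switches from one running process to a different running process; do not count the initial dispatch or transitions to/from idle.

Timeline: | C 0-1 | A 1-4 | B 4-5 | D 5-7 | B 7-8 | E 8-10 | B 10-14 | F 14-24 |
Completion: A=4  B=14  C=1  D=7  E=10  F=24

7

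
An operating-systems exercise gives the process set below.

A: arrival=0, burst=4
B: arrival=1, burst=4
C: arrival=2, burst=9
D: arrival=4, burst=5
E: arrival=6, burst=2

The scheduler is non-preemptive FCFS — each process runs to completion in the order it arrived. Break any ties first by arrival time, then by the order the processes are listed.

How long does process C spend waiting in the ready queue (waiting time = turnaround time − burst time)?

6

Timeline: | A 0-4 | B 4-8 | C 8-17 | D 17-22 | E 22-24 |
Completion: A=4  B=8  C=17  D=22  E=24
Turnaround (C−A): A=4  B=7  C=15  D=18  E=18
Waiting(C) = turnaround − burst = 15 − 9 = 6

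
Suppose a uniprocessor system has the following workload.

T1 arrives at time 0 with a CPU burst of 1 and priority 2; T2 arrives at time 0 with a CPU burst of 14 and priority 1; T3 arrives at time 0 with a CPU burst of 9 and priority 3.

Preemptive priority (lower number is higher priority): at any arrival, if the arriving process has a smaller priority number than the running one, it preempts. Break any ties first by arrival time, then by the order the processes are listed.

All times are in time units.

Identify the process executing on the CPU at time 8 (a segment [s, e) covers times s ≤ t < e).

Timeline: | T2 0-14 | T1 14-15 | T3 15-24 |
Completion: T1=15  T2=14  T3=24
Turnaround (C−A): T1=15  T2=14  T3=24

T2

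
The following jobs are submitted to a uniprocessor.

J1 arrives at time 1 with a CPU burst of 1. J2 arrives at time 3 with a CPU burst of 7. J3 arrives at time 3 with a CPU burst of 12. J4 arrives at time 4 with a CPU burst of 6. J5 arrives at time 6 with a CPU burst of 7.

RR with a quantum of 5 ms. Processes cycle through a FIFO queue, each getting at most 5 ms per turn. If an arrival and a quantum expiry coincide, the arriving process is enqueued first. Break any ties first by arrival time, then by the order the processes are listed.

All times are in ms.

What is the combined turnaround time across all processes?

Gantt: | idle 0-1 | J1 1-2 | idle 2-3 | J2 3-8 | J3 8-13 | J4 13-18 | J5 18-23 | J2 23-25 | J3 25-30 | J4 30-31 | J5 31-33 | J3 33-35 |
Completion: J1=2  J2=25  J3=35  J4=31  J5=33
Turnaround (C−A): J1=1  J2=22  J3=32  J4=27  J5=27
Turnaround = completion − arrival: J1=1, J2=22, J3=32, J4=27, J5=27
Total turnaround = 1 + 22 + 32 + 27 + 27 = 109

109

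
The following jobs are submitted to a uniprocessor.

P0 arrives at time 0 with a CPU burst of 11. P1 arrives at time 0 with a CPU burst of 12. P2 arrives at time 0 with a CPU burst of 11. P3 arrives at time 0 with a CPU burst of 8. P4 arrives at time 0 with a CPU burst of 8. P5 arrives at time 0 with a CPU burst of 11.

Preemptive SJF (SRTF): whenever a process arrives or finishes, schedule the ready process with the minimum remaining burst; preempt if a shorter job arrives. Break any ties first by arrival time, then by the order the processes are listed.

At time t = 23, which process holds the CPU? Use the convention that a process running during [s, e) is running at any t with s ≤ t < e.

Gantt: | P3 0-8 | P4 8-16 | P0 16-27 | P2 27-38 | P5 38-49 | P1 49-61 |
Completion: P0=27  P1=61  P2=38  P3=8  P4=16  P5=49

P0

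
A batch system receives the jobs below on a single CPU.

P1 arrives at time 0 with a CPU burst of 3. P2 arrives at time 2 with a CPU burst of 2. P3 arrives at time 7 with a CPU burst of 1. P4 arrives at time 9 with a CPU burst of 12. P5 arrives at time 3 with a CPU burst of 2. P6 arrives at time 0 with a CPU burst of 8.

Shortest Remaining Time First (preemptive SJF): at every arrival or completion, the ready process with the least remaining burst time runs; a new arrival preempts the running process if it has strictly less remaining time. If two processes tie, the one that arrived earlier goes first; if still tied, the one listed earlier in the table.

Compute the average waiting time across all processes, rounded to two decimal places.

Schedule: | P1 0-3 | P2 3-5 | P5 5-7 | P3 7-8 | P6 8-16 | P4 16-28 |
Completion: P1=3  P2=5  P3=8  P4=28  P5=7  P6=16
Waiting times: P1=0, P2=1, P3=0, P4=7, P5=2, P6=8
Average waiting = (0+1+0+7+2+8) / 6 = 18/6 = 3.00

3.00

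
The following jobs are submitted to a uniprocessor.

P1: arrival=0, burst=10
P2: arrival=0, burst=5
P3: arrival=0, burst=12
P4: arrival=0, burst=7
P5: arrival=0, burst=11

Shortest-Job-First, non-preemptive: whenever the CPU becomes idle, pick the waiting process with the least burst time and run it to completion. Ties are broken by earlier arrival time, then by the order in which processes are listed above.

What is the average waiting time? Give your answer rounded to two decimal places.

Gantt: | P2 0-5 | P4 5-12 | P1 12-22 | P5 22-33 | P3 33-45 |
Completion: P1=22  P2=5  P3=45  P4=12  P5=33
Waiting times: P1=12, P2=0, P3=33, P4=5, P5=22
Average waiting = (12+0+33+5+22) / 5 = 72/5 = 14.40

14.40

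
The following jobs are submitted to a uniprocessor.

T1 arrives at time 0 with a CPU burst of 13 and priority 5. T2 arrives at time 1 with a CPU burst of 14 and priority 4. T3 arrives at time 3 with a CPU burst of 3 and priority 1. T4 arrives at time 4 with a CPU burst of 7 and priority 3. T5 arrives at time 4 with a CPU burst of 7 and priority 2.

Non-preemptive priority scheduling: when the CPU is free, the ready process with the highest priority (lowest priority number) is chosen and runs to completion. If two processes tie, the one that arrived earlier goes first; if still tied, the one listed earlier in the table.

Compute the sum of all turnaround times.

Schedule: | T1 0-13 | T3 13-16 | T5 16-23 | T4 23-30 | T2 30-44 |
Completion: T1=13  T2=44  T3=16  T4=30  T5=23
Turnaround = completion − arrival: T1=13, T2=43, T3=13, T4=26, T5=19
Total turnaround = 13 + 43 + 13 + 26 + 19 = 114

114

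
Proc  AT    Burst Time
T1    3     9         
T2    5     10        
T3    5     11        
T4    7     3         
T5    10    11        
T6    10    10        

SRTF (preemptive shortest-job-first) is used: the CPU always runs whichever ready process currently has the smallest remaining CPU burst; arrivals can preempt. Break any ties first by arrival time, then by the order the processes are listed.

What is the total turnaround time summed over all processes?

148

Schedule: | idle 0-3 | T1 3-7 | T4 7-10 | T1 10-15 | T2 15-25 | T6 25-35 | T3 35-46 | T5 46-57 |
Completion: T1=15  T2=25  T3=46  T4=10  T5=57  T6=35
Turnaround = completion − arrival: T1=12, T2=20, T3=41, T4=3, T5=47, T6=25
Total turnaround = 12 + 20 + 41 + 3 + 47 + 25 = 148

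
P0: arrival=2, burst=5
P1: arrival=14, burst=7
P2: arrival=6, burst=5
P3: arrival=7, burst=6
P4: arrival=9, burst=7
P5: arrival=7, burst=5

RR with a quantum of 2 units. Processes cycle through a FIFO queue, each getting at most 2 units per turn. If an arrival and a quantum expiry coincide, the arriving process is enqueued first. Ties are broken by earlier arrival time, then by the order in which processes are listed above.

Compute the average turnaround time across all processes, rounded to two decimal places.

Schedule: | idle 0-2 | P0 2-6 | P2 6-8 | P0 8-9 | P3 9-11 | P5 11-13 | P2 13-15 | P4 15-17 | P3 17-19 | P5 19-21 | P1 21-23 | P2 23-24 | P4 24-26 | P3 26-28 | P5 28-29 | P1 29-31 | P4 31-33 | P1 33-35 | P4 35-36 | P1 36-37 |
Completion: P0=9  P1=37  P2=24  P3=28  P4=36  P5=29
Turnaround (C−A): P0=7  P1=23  P2=18  P3=21  P4=27  P5=22
Turnaround times: P0=7, P1=23, P2=18, P3=21, P4=27, P5=22
Average turnaround = (7+23+18+21+27+22) / 6 = 118/6 = 19.67

19.67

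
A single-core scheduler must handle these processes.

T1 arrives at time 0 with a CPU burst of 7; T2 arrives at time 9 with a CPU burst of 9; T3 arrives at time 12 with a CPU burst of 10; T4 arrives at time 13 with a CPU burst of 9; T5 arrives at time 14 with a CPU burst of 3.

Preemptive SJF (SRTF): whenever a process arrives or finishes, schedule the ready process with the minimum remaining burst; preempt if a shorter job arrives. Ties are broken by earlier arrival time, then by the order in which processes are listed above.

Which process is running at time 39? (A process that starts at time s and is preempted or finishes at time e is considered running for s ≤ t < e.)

T3

Gantt: | T1 0-7 | idle 7-9 | T2 9-14 | T5 14-17 | T2 17-21 | T4 21-30 | T3 30-40 |
Completion: T1=7  T2=21  T3=40  T4=30  T5=17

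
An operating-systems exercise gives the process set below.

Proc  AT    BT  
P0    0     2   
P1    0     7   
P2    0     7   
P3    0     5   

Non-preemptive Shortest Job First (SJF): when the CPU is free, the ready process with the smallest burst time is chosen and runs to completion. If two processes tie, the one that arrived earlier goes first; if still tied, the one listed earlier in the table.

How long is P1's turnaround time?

Gantt: | P0 0-2 | P3 2-7 | P1 7-14 | P2 14-21 |
Completion: P0=2  P1=14  P2=21  P3=7
Turnaround (C−A): P0=2  P1=14  P2=21  P3=7
Turnaround(P1) = completion − arrival = 14 − 0 = 14

14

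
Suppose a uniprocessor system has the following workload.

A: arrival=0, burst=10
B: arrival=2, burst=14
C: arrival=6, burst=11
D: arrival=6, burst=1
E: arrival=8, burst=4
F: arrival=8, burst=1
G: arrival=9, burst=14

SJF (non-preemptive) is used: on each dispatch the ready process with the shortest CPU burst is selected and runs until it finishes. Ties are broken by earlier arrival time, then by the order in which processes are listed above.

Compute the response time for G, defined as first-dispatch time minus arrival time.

Timeline: | A 0-10 | D 10-11 | F 11-12 | E 12-16 | C 16-27 | B 27-41 | G 41-55 |
Completion: A=10  B=41  C=27  D=11  E=16  F=12  G=55
Response(G) = first start − arrival = 41 − 9 = 32

32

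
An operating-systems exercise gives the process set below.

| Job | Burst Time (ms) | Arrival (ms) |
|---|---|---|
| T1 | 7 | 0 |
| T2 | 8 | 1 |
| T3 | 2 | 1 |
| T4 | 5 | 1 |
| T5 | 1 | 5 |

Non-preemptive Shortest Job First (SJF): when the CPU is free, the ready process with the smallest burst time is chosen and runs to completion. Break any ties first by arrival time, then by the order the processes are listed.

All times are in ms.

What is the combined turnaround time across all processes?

Gantt: | T1 0-7 | T5 7-8 | T3 8-10 | T4 10-15 | T2 15-23 |
Completion: T1=7  T2=23  T3=10  T4=15  T5=8
Turnaround (C−A): T1=7  T2=22  T3=9  T4=14  T5=3
Turnaround = completion − arrival: T1=7, T2=22, T3=9, T4=14, T5=3
Total turnaround = 7 + 22 + 9 + 14 + 3 = 55

55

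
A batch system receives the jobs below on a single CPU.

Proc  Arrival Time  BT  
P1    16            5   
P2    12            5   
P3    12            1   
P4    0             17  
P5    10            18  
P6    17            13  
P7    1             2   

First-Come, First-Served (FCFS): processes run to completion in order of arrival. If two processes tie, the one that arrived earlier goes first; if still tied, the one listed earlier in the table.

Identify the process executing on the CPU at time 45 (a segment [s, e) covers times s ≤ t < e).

Timeline: | P4 0-17 | P7 17-19 | P5 19-37 | P2 37-42 | P3 42-43 | P1 43-48 | P6 48-61 |
Completion: P1=48  P2=42  P3=43  P4=17  P5=37  P6=61  P7=19
Turnaround (C−A): P1=32  P2=30  P3=31  P4=17  P5=27  P6=44  P7=18

P1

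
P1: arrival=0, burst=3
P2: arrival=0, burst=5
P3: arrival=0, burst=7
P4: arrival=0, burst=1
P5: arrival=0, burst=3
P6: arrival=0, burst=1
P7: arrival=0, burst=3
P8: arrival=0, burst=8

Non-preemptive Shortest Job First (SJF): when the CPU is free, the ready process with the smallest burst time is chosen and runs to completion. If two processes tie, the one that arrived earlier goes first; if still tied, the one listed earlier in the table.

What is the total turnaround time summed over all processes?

97

Schedule: | P4 0-1 | P6 1-2 | P1 2-5 | P5 5-8 | P7 8-11 | P2 11-16 | P3 16-23 | P8 23-31 |
Completion: P1=5  P2=16  P3=23  P4=1  P5=8  P6=2  P7=11  P8=31
Turnaround (C−A): P1=5  P2=16  P3=23  P4=1  P5=8  P6=2  P7=11  P8=31
Turnaround = completion − arrival: P1=5, P2=16, P3=23, P4=1, P5=8, P6=2, P7=11, P8=31
Total turnaround = 5 + 16 + 23 + 1 + 8 + 2 + 11 + 31 = 97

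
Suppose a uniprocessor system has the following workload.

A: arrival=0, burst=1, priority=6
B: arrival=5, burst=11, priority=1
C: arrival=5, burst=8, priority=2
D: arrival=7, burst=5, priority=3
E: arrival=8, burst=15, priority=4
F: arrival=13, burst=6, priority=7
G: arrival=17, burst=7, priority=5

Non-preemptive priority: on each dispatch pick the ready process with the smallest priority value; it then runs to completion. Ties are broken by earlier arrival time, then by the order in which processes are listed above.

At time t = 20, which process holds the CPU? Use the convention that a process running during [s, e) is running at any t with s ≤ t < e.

C

Gantt: | A 0-1 | idle 1-5 | B 5-16 | C 16-24 | D 24-29 | E 29-44 | G 44-51 | F 51-57 |
Completion: A=1  B=16  C=24  D=29  E=44  F=57  G=51
Turnaround (C−A): A=1  B=11  C=19  D=22  E=36  F=44  G=34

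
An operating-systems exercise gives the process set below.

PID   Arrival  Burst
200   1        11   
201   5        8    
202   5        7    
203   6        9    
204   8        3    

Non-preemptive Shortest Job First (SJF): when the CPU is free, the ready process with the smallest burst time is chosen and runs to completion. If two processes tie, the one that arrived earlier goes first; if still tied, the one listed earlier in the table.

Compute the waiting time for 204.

Gantt: | idle 0-1 | 200 1-12 | 204 12-15 | 202 15-22 | 201 22-30 | 203 30-39 |
Completion: 200=12  201=30  202=22  203=39  204=15
Waiting(204) = turnaround − burst = 7 − 3 = 4

4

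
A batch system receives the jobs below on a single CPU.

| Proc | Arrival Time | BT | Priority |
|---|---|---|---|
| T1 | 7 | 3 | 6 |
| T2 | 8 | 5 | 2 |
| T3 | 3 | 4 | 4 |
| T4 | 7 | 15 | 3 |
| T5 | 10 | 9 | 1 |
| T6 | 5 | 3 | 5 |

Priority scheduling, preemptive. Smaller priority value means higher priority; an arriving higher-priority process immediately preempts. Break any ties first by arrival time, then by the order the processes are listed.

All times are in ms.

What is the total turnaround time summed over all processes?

125

Schedule: | idle 0-3 | T3 3-7 | T4 7-8 | T2 8-10 | T5 10-19 | T2 19-22 | T4 22-36 | T6 36-39 | T1 39-42 |
Completion: T1=42  T2=22  T3=7  T4=36  T5=19  T6=39
Turnaround (C−A): T1=35  T2=14  T3=4  T4=29  T5=9  T6=34
Turnaround = completion − arrival: T1=35, T2=14, T3=4, T4=29, T5=9, T6=34
Total turnaround = 35 + 14 + 4 + 29 + 9 + 34 = 125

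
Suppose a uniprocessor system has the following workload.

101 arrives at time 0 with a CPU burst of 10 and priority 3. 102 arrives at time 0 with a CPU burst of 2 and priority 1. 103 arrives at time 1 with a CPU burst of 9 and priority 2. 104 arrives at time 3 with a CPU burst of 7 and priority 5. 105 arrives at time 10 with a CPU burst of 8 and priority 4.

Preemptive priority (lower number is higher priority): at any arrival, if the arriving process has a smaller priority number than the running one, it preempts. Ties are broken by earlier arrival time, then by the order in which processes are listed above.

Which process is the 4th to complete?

105

Timeline: | 102 0-2 | 103 2-11 | 101 11-21 | 105 21-29 | 104 29-36 |
Completion: 101=21  102=2  103=11  104=36  105=29
Turnaround (C−A): 101=21  102=2  103=10  104=33  105=19
Finish order: 102 → 103 → 101 → 105 → 104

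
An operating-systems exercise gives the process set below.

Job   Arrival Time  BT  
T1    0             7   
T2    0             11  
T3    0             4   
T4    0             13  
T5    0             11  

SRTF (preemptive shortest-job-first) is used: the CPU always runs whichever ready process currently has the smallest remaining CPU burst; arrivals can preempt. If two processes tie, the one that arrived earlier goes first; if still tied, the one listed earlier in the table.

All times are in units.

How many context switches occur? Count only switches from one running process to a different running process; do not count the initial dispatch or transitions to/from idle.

4

Timeline: | T3 0-4 | T1 4-11 | T2 11-22 | T5 22-33 | T4 33-46 |
Completion: T1=11  T2=22  T3=4  T4=46  T5=33
Turnaround (C−A): T1=11  T2=22  T3=4  T4=46  T5=33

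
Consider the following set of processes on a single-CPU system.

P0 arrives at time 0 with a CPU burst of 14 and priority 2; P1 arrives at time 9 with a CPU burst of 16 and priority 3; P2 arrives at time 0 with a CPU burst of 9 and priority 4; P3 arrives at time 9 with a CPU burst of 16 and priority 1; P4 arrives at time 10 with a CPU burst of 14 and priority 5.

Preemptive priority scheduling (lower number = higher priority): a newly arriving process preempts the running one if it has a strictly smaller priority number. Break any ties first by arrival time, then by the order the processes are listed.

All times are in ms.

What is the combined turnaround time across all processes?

197

Schedule: | P0 0-9 | P3 9-25 | P0 25-30 | P1 30-46 | P2 46-55 | P4 55-69 |
Completion: P0=30  P1=46  P2=55  P3=25  P4=69
Turnaround = completion − arrival: P0=30, P1=37, P2=55, P3=16, P4=59
Total turnaround = 30 + 37 + 55 + 16 + 59 = 197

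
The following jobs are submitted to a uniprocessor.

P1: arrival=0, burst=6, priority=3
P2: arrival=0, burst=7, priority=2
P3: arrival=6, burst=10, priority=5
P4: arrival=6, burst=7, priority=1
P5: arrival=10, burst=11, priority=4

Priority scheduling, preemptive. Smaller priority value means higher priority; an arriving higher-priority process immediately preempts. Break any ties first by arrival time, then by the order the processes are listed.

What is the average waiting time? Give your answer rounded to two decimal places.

11.20

Gantt: | P2 0-6 | P4 6-13 | P2 13-14 | P1 14-20 | P5 20-31 | P3 31-41 |
Completion: P1=20  P2=14  P3=41  P4=13  P5=31
Turnaround (C−A): P1=20  P2=14  P3=35  P4=7  P5=21
Waiting times: P1=14, P2=7, P3=25, P4=0, P5=10
Average waiting = (14+7+25+0+10) / 5 = 56/5 = 11.20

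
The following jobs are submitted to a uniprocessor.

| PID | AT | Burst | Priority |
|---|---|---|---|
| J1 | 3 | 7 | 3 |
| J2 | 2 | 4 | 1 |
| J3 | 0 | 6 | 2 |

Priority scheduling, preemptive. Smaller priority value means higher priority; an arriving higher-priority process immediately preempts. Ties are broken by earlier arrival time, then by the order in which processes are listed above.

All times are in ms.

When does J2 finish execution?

6

Timeline: | J3 0-2 | J2 2-6 | J3 6-10 | J1 10-17 |
Completion: J1=17  J2=6  J3=10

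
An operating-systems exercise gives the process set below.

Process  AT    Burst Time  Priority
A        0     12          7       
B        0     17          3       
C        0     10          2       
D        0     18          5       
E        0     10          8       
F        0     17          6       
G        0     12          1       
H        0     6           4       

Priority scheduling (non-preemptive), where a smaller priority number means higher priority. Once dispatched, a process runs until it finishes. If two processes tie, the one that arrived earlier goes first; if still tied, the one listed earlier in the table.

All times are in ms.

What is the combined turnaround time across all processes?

Gantt: | G 0-12 | C 12-22 | B 22-39 | H 39-45 | D 45-63 | F 63-80 | A 80-92 | E 92-102 |
Completion: A=92  B=39  C=22  D=63  E=102  F=80  G=12  H=45
Turnaround = completion − arrival: A=92, B=39, C=22, D=63, E=102, F=80, G=12, H=45
Total turnaround = 92 + 39 + 22 + 63 + 102 + 80 + 12 + 45 = 455

455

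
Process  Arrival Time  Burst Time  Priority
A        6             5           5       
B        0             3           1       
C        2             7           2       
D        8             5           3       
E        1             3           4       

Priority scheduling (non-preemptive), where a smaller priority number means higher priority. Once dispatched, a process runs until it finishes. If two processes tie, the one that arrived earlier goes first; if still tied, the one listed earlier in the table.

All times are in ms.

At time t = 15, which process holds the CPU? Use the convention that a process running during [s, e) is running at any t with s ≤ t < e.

E

Schedule: | B 0-3 | C 3-10 | D 10-15 | E 15-18 | A 18-23 |
Completion: A=23  B=3  C=10  D=15  E=18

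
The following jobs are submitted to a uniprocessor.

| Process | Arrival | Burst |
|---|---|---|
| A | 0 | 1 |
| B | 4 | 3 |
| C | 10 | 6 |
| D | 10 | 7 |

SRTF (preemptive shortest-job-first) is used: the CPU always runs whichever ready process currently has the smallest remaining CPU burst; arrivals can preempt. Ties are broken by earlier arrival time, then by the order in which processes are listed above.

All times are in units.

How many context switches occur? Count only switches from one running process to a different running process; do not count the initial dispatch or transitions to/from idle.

1

Gantt: | A 0-1 | idle 1-4 | B 4-7 | idle 7-10 | C 10-16 | D 16-23 |
Completion: A=1  B=7  C=16  D=23
Turnaround (C−A): A=1  B=3  C=6  D=13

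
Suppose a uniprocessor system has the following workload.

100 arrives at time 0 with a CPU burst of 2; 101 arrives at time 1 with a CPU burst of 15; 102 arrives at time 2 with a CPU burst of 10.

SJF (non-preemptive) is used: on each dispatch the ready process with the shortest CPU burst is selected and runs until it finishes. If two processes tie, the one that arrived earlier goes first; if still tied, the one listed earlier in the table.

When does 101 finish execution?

27

Schedule: | 100 0-2 | 102 2-12 | 101 12-27 |
Completion: 100=2  101=27  102=12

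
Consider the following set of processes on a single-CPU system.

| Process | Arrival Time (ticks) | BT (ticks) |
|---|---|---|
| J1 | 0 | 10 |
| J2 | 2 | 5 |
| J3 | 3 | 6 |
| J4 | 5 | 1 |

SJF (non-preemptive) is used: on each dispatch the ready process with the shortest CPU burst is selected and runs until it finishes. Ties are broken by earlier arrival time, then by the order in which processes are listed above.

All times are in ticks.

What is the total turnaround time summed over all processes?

49

Gantt: | J1 0-10 | J4 10-11 | J2 11-16 | J3 16-22 |
Completion: J1=10  J2=16  J3=22  J4=11
Turnaround (C−A): J1=10  J2=14  J3=19  J4=6
Turnaround = completion − arrival: J1=10, J2=14, J3=19, J4=6
Total turnaround = 10 + 14 + 19 + 6 = 49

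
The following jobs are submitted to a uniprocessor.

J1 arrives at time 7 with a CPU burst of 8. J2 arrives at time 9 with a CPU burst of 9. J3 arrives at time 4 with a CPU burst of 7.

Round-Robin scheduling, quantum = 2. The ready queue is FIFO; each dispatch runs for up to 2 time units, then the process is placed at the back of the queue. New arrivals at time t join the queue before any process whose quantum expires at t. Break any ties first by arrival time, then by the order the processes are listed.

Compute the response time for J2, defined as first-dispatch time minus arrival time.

3

Gantt: | idle 0-4 | J3 4-8 | J1 8-10 | J3 10-12 | J2 12-14 | J1 14-16 | J3 16-17 | J2 17-19 | J1 19-21 | J2 21-23 | J1 23-25 | J2 25-28 |
Completion: J1=25  J2=28  J3=17
Response(J2) = first start − arrival = 12 − 9 = 3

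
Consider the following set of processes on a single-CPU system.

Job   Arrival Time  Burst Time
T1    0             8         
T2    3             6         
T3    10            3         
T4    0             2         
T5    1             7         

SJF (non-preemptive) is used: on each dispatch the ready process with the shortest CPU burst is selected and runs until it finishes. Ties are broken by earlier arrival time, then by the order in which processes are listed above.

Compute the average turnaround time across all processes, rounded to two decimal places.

11.20

Timeline: | T4 0-2 | T5 2-9 | T2 9-15 | T3 15-18 | T1 18-26 |
Completion: T1=26  T2=15  T3=18  T4=2  T5=9
Turnaround times: T1=26, T2=12, T3=8, T4=2, T5=8
Average turnaround = (26+12+8+2+8) / 5 = 56/5 = 11.20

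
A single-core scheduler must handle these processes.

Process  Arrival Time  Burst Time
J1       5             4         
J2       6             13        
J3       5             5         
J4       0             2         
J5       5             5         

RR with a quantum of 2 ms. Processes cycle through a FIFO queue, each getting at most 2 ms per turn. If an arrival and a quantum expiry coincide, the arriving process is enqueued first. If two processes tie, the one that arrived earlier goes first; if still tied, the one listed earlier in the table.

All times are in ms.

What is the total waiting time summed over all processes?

Schedule: | J4 0-2 | idle 2-5 | J1 5-7 | J3 7-9 | J5 9-11 | J2 11-13 | J1 13-15 | J3 15-17 | J5 17-19 | J2 19-21 | J3 21-22 | J5 22-23 | J2 23-32 |
Completion: J1=15  J2=32  J3=22  J4=2  J5=23
Turnaround (C−A): J1=10  J2=26  J3=17  J4=2  J5=18
Waiting = turnaround − burst: J1=6, J2=13, J3=12, J4=0, J5=13
Total waiting = 6 + 13 + 12 + 0 + 13 = 44

44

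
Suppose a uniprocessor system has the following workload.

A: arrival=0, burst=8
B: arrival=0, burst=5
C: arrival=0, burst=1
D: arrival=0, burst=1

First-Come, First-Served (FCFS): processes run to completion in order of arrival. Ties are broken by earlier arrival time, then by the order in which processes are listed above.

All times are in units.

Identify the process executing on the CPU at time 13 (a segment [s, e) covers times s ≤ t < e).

C

Gantt: | A 0-8 | B 8-13 | C 13-14 | D 14-15 |
Completion: A=8  B=13  C=14  D=15
Turnaround (C−A): A=8  B=13  C=14  D=15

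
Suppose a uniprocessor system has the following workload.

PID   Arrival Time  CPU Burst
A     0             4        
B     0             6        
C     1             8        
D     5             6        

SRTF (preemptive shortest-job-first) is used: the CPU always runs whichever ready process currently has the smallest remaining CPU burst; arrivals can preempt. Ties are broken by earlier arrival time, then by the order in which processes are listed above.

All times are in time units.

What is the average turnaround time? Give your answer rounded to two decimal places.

12.00

Gantt: | A 0-4 | B 4-10 | D 10-16 | C 16-24 |
Completion: A=4  B=10  C=24  D=16
Turnaround times: A=4, B=10, C=23, D=11
Average turnaround = (4+10+23+11) / 4 = 48/4 = 12.00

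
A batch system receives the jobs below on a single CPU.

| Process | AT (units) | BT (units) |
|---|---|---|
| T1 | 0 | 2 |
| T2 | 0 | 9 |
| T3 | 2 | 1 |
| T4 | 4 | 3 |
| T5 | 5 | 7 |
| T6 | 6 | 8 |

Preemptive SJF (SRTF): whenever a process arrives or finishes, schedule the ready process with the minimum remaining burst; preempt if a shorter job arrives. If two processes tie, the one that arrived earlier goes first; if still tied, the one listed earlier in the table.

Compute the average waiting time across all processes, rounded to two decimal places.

Schedule: | T1 0-2 | T3 2-3 | T2 3-4 | T4 4-7 | T5 7-14 | T2 14-22 | T6 22-30 |
Completion: T1=2  T2=22  T3=3  T4=7  T5=14  T6=30
Waiting times: T1=0, T2=13, T3=0, T4=0, T5=2, T6=16
Average waiting = (0+13+0+0+2+16) / 6 = 31/6 = 5.17

5.17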